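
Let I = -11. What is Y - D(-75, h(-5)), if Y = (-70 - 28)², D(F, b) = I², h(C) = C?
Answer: 9483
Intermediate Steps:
D(F, b) = 121 (D(F, b) = (-11)² = 121)
Y = 9604 (Y = (-98)² = 9604)
Y - D(-75, h(-5)) = 9604 - 1*121 = 9604 - 121 = 9483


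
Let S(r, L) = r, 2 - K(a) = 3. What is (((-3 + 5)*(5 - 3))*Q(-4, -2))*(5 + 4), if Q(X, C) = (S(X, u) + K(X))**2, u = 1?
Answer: 900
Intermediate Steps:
K(a) = -1 (K(a) = 2 - 1*3 = 2 - 3 = -1)
Q(X, C) = (-1 + X)**2 (Q(X, C) = (X - 1)**2 = (-1 + X)**2)
(((-3 + 5)*(5 - 3))*Q(-4, -2))*(5 + 4) = (((-3 + 5)*(5 - 3))*(-1 - 4)**2)*(5 + 4) = ((2*2)*(-5)**2)*9 = (4*25)*9 = 100*9 = 900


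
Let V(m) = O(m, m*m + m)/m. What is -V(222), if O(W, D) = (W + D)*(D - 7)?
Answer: -11087776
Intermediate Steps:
O(W, D) = (-7 + D)*(D + W) (O(W, D) = (D + W)*(-7 + D) = (-7 + D)*(D + W))
V(m) = ((m + m²)² - 14*m - 7*m² + m*(m + m²))/m (V(m) = ((m*m + m)² - 7*(m*m + m) - 7*m + (m*m + m)*m)/m = ((m² + m)² - 7*(m² + m) - 7*m + (m² + m)*m)/m = ((m + m²)² - 7*(m + m²) - 7*m + (m + m²)*m)/m = ((m + m²)² + (-7*m - 7*m²) - 7*m + m*(m + m²))/m = ((m + m²)² - 14*m - 7*m² + m*(m + m²))/m)
-V(222) = -(-14 + 222³ - 5*222 + 3*222²) = -(-14 + 10941048 - 1110 + 3*49284) = -(-14 + 10941048 - 1110 + 147852) = -1*11087776 = -11087776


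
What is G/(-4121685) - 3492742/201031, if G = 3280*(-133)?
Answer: -2861656909366/165717291447 ≈ -17.268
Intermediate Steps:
G = -436240
G/(-4121685) - 3492742/201031 = -436240/(-4121685) - 3492742/201031 = -436240*(-1/4121685) - 3492742*1/201031 = 87248/824337 - 3492742/201031 = -2861656909366/165717291447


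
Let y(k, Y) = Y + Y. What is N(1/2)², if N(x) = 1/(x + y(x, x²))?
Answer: 1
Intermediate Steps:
y(k, Y) = 2*Y
N(x) = 1/(x + 2*x²)
N(1/2)² = (1/((1/2)*(1 + 2/2)))² = (1/((½)*(1 + 2*(½))))² = (2/(1 + 1))² = (2/2)² = (2*(½))² = 1² = 1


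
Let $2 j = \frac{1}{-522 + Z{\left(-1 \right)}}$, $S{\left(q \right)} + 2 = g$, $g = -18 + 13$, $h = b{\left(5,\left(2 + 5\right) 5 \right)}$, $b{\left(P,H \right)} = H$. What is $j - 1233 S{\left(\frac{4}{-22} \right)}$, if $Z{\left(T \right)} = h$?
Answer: $\frac{8406593}{974} \approx 8631.0$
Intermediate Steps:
$h = 35$ ($h = \left(2 + 5\right) 5 = 7 \cdot 5 = 35$)
$Z{\left(T \right)} = 35$
$g = -5$
$S{\left(q \right)} = -7$ ($S{\left(q \right)} = -2 - 5 = -7$)
$j = - \frac{1}{974}$ ($j = \frac{1}{2 \left(-522 + 35\right)} = \frac{1}{2 \left(-487\right)} = \frac{1}{2} \left(- \frac{1}{487}\right) = - \frac{1}{974} \approx -0.0010267$)
$j - 1233 S{\left(\frac{4}{-22} \right)} = - \frac{1}{974} - -8631 = - \frac{1}{974} + 8631 = \frac{8406593}{974}$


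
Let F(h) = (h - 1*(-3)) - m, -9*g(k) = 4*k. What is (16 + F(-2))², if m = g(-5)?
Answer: 17689/81 ≈ 218.38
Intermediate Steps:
g(k) = -4*k/9
m = 20/9 (m = -4/9*(-5) = 20/9 ≈ 2.2222)
F(h) = 7/9 + h (F(h) = (h - 1*(-3)) - 1*20/9 = (h + 3) - 20/9 = (3 + h) - 20/9 = 7/9 + h)
(16 + F(-2))² = (16 + (7/9 - 2))² = (16 - 11/9)² = (133/9)² = 17689/81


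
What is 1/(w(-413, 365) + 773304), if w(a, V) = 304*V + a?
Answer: 1/883851 ≈ 1.1314e-6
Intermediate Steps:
w(a, V) = a + 304*V
1/(w(-413, 365) + 773304) = 1/((-413 + 304*365) + 773304) = 1/((-413 + 110960) + 773304) = 1/(110547 + 773304) = 1/883851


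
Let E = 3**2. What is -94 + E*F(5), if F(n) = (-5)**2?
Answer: 131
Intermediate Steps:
E = 9
F(n) = 25
-94 + E*F(5) = -94 + 9*25 = -94 + 225 = 131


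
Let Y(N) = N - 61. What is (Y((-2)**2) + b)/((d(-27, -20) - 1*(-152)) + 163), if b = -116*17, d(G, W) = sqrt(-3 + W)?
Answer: -639135/99248 + 2029*I*sqrt(23)/99248 ≈ -6.4398 + 0.098045*I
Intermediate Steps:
Y(N) = -61 + N
b = -1972
(Y((-2)**2) + b)/((d(-27, -20) - 1*(-152)) + 163) = ((-61 + (-2)**2) - 1972)/((sqrt(-3 - 20) - 1*(-152)) + 163) = ((-61 + 4) - 1972)/((sqrt(-23) + 152) + 163) = (-57 - 1972)/((I*sqrt(23) + 152) + 163) = -2029/((152 + I*sqrt(23)) + 163) = -2029/(315 + I*sqrt(23))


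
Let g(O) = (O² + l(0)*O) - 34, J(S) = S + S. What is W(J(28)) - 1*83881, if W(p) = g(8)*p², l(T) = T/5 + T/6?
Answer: 10199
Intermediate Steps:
l(T) = 11*T/30 (l(T) = T*(⅕) + T*(⅙) = T/5 + T/6 = 11*T/30)
J(S) = 2*S
g(O) = -34 + O² (g(O) = (O² + ((11/30)*0)*O) - 34 = (O² + 0*O) - 34 = (O² + 0) - 34 = O² - 34 = -34 + O²)
W(p) = 30*p² (W(p) = (-34 + 8²)*p² = (-34 + 64)*p² = 30*p²)
W(J(28)) - 1*83881 = 30*(2*28)² - 1*83881 = 30*56² - 83881 = 30*3136 - 83881 = 94080 - 83881 = 10199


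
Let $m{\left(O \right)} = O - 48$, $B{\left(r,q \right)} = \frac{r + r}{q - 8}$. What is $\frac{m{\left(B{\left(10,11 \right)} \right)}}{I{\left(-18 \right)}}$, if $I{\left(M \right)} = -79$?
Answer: $\frac{124}{237} \approx 0.52321$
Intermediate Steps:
$B{\left(r,q \right)} = \frac{2 r}{-8 + q}$
$m{\left(O \right)} = -48 + O$
$\frac{m{\left(B{\left(10,11 \right)} \right)}}{I{\left(-18 \right)}} = \frac{-48 + 2 \cdot 10 \frac{1}{-8 + 11}}{-79} = \left(-48 + 2 \cdot 10 \cdot \frac{1}{3}\right) \left(- \frac{1}{79}\right) = \left(-48 + \frac{20}{3}\right) \left(- \frac{1}{79}\right) = \left(- \frac{124}{3}\right) \left(- \frac{1}{79}\right) = \frac{124}{237}$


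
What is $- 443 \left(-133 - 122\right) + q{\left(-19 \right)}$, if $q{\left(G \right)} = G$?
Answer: $112946$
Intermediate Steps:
$- 443 \left(-133 - 122\right) + q{\left(-19 \right)} = - 443 \left(-133 - 122\right) - 19 = \left(-443\right) \left(-255\right) - 19 = 112965 - 19 = 112946$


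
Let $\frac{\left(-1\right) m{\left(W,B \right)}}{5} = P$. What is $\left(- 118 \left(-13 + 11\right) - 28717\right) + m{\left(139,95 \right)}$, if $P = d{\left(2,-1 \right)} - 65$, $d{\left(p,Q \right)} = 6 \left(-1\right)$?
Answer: $-28126$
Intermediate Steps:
$d{\left(p,Q \right)} = -6$
$P = -71$ ($P = -6 - 65 = -71$)
$m{\left(W,B \right)} = 355$ ($m{\left(W,B \right)} = \left(-5\right) \left(-71\right) = 355$)
$\left(- 118 \left(-13 + 11\right) - 28717\right) + m{\left(139,95 \right)} = \left(- 118 \left(-13 + 11\right) - 28717\right) + 355 = \left(\left(-118\right) \left(-2\right) - 28717\right) + 355 = \left(236 - 28717\right) + 355 = -28481 + 355 = -28126$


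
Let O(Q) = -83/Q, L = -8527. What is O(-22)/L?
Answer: -83/187594 ≈ -0.00044244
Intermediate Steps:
O(-22)/L = -83/(-22)/(-8527) = -83*(-1/22)*(-1/8527) = (83/22)*(-1/8527) = -83/187594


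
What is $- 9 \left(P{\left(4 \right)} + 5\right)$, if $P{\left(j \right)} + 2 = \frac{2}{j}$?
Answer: $- \frac{63}{2} \approx -31.5$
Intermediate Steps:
$P{\left(j \right)} = -2 + \frac{2}{j}$
$- 9 \left(P{\left(4 \right)} + 5\right) = - 9 \left(\left(-2 + \frac{2}{4}\right) + 5\right) = - 9 \left(\left(-2 + 2 \cdot \frac{1}{4}\right) + 5\right) = - 9 \left(\left(-2 + \frac{1}{2}\right) + 5\right) = - 9 \left(- \frac{3}{2} + 5\right) = \left(-9\right) \frac{7}{2} = - \frac{63}{2}$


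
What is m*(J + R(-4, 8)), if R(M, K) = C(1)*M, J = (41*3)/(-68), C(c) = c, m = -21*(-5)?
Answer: -41475/68 ≈ -609.93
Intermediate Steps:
m = 105
J = -123/68 (J = 123*(-1/68) = -123/68 ≈ -1.8088)
R(M, K) = M (R(M, K) = 1*M = M)
m*(J + R(-4, 8)) = 105*(-123/68 - 4) = 105*(-395/68) = -41475/68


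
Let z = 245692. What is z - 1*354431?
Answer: -108739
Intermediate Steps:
z - 1*354431 = 245692 - 1*354431 = 245692 - 354431 = -108739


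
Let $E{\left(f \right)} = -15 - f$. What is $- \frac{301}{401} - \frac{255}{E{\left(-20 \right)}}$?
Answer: $- \frac{20752}{401} \approx -51.751$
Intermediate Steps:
$- \frac{301}{401} - \frac{255}{E{\left(-20 \right)}} = - \frac{301}{401} - \frac{255}{-15 - -20} = \left(-301\right) \frac{1}{401} - \frac{255}{-15 + 20} = - \frac{301}{401} - \frac{255}{5} = - \frac{301}{401} - 51 = - \frac{20752}{401}$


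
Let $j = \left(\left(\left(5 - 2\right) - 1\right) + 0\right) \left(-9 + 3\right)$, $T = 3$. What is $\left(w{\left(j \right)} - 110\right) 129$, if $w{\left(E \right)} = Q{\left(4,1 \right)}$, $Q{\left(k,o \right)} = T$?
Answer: $-13803$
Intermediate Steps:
$Q{\left(k,o \right)} = 3$
$j = -12$ ($j = \left(\left(3 - 1\right) + 0\right) \left(-6\right) = \left(2 + 0\right) \left(-6\right) = 2 \left(-6\right) = -12$)
$w{\left(E \right)} = 3$
$\left(w{\left(j \right)} - 110\right) 129 = \left(3 - 110\right) 129 = \left(-107\right) 129 = -13803$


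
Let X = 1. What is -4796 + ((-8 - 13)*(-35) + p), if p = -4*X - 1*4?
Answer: -4069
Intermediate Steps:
p = -8 (p = -4*1 - 1*4 = -4 - 4 = -8)
-4796 + ((-8 - 13)*(-35) + p) = -4796 + ((-8 - 13)*(-35) - 8) = -4796 + (-21*(-35) - 8) = -4796 + (735 - 8) = -4796 + 727 = -4069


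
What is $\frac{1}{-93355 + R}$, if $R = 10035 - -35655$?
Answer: $- \frac{1}{47665} \approx -2.098 \cdot 10^{-5}$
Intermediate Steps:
$R = 45690$ ($R = 10035 + 35655 = 45690$)
$\frac{1}{-93355 + R} = \frac{1}{-93355 + 45690} = \frac{1}{-47665} = - \frac{1}{47665}$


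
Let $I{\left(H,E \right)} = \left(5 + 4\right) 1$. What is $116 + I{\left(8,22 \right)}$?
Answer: $125$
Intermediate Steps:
$I{\left(H,E \right)} = 9$ ($I{\left(H,E \right)} = 9 \cdot 1 = 9$)
$116 + I{\left(8,22 \right)} = 116 + 9 = 125$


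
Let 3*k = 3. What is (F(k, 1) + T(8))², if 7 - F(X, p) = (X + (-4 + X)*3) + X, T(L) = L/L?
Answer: 225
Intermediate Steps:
k = 1 (k = (⅓)*3 = 1)
T(L) = 1
F(X, p) = 19 - 5*X (F(X, p) = 7 - ((X + (-4 + X)*3) + X) = 7 - ((X + (-12 + 3*X)) + X) = 7 - ((-12 + 4*X) + X) = 7 - (-12 + 5*X) = 7 + (12 - 5*X) = 19 - 5*X)
(F(k, 1) + T(8))² = ((19 - 5*1) + 1)² = ((19 - 5) + 1)² = (14 + 1)² = 15² = 225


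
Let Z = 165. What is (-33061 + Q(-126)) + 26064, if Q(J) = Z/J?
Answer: -293929/42 ≈ -6998.3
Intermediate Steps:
Q(J) = 165/J
(-33061 + Q(-126)) + 26064 = (-33061 + 165/(-126)) + 26064 = (-33061 + 165*(-1/126)) + 26064 = (-33061 - 55/42) + 26064 = -1388617/42 + 26064 = -293929/42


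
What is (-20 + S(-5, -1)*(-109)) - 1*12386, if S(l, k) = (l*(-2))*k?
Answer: -11316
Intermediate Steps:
S(l, k) = -2*k*l (S(l, k) = (-2*l)*k = -2*k*l)
(-20 + S(-5, -1)*(-109)) - 1*12386 = (-20 - 2*(-1)*(-5)*(-109)) - 1*12386 = (-20 - 10*(-109)) - 12386 = (-20 + 1090) - 12386 = 1070 - 12386 = -11316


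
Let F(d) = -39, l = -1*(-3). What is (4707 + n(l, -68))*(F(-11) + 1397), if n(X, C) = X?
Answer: 6396180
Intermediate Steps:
l = 3
(4707 + n(l, -68))*(F(-11) + 1397) = (4707 + 3)*(-39 + 1397) = 4710*1358 = 6396180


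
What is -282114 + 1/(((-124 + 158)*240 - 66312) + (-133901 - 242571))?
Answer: -122613515137/434624 ≈ -2.8211e+5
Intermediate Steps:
-282114 + 1/(((-124 + 158)*240 - 66312) + (-133901 - 242571)) = -282114 + 1/((34*240 - 66312) - 376472) = -282114 + 1/((8160 - 66312) - 376472) = -282114 + 1/(-58152 - 376472) = -282114 + 1/(-434624) = -282114 - 1/434624 = -122613515137/434624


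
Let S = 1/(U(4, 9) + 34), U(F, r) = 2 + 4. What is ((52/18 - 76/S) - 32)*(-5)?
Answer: 138110/9 ≈ 15346.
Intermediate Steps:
U(F, r) = 6
S = 1/40 (S = 1/(6 + 34) = 1/40 ≈ 0.025000)
((52/18 - 76/S) - 32)*(-5) = ((52/18 - 76/1/40) - 32)*(-5) = ((52*(1/18) - 76*40) - 32)*(-5) = ((26/9 - 3040) - 32)*(-5) = (-27334/9 - 32)*(-5) = -27622/9*(-5) = 138110/9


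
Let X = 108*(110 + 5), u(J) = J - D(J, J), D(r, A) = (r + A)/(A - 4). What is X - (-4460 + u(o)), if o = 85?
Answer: 1360565/81 ≈ 16797.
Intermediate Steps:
D(r, A) = (A + r)/(-4 + A)
u(J) = J - 2*J/(-4 + J) (u(J) = J - (J + J)/(-4 + J) = J - 2*J/(-4 + J))
X = 12420 (X = 108*115 = 12420)
X - (-4460 + u(o)) = 12420 - (-4460 + 85*(-6 + 85)/(-4 + 85)) = 12420 - (-4460 + 85*79/81) = 12420 - (-4460 + 85*(1/81)*79) = 12420 - (-4460 + 6715/81) = 12420 - 1*(-354545/81) = 12420 + 354545/81 = 1360565/81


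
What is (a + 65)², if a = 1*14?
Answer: 6241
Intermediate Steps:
a = 14
(a + 65)² = (14 + 65)² = 79² = 6241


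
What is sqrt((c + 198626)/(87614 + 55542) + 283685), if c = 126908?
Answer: sqrt(1453446240215866)/71578 ≈ 532.62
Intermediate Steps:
sqrt((c + 198626)/(87614 + 55542) + 283685) = sqrt((126908 + 198626)/(87614 + 55542) + 283685) = sqrt(325534/143156 + 283685) = sqrt(325534*(1/143156) + 283685) = sqrt(162767/71578 + 283685) = sqrt(20305767697/71578) = sqrt(1453446240215866)/71578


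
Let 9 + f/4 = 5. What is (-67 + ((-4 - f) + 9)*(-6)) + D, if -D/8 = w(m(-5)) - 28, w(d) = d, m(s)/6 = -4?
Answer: 223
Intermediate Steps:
f = -16 (f = -36 + 4*5 = -36 + 20 = -16)
m(s) = -24 (m(s) = 6*(-4) = -24)
D = 416 (D = -8*(-24 - 28) = -8*(-52) = 416)
(-67 + ((-4 - f) + 9)*(-6)) + D = (-67 + ((-4 - 1*(-16)) + 9)*(-6)) + 416 = (-67 + ((-4 + 16) + 9)*(-6)) + 416 = (-67 + (12 + 9)*(-6)) + 416 = (-67 + 21*(-6)) + 416 = (-67 - 126) + 416 = -193 + 416 = 223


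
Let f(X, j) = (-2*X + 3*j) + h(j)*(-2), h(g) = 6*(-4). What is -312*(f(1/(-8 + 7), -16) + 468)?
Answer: -146640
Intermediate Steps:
h(g) = -24
f(X, j) = 48 - 2*X + 3*j (f(X, j) = (-2*X + 3*j) - 24*(-2) = (-2*X + 3*j) + 48 = 48 - 2*X + 3*j)
-312*(f(1/(-8 + 7), -16) + 468) = -312*((48 - 2/(-8 + 7) + 3*(-16)) + 468) = -312*((48 - 2/(-1) - 48) + 468) = -312*((48 - 2*(-1) - 48) + 468) = -312*((48 + 2 - 48) + 468) = -312*(2 + 468) = -312*470 = -146640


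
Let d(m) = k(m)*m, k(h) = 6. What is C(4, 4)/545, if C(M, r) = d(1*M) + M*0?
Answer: 24/545 ≈ 0.044037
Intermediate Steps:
d(m) = 6*m
C(M, r) = 6*M (C(M, r) = 6*(1*M) + M*0 = 6*M + 0 = 6*M)
C(4, 4)/545 = (6*4)/545 = 24*(1/545) = 24/545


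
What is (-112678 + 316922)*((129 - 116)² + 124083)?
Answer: 25377725488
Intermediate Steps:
(-112678 + 316922)*((129 - 116)² + 124083) = 204244*(13² + 124083) = 204244*(169 + 124083) = 204244*124252 = 25377725488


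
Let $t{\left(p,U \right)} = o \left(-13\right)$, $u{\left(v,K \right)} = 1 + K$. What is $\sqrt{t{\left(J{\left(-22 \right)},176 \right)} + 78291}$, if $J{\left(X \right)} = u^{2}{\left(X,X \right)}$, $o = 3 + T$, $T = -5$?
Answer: $\sqrt{78317} \approx 279.85$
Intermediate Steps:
$o = -2$ ($o = 3 - 5 = -2$)
$J{\left(X \right)} = \left(1 + X\right)^{2}$
$t{\left(p,U \right)} = 26$ ($t{\left(p,U \right)} = \left(-2\right) \left(-13\right) = 26$)
$\sqrt{t{\left(J{\left(-22 \right)},176 \right)} + 78291} = \sqrt{26 + 78291} = \sqrt{78317}$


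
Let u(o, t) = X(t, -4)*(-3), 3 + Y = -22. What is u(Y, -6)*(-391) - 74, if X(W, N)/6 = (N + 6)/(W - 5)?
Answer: -14890/11 ≈ -1353.6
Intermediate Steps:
Y = -25 (Y = -3 - 22 = -25)
X(W, N) = 6*(6 + N)/(-5 + W) (X(W, N) = 6*((N + 6)/(W - 5)) = 6*((6 + N)/(-5 + W)) = 6*(6 + N)/(-5 + W))
u(o, t) = -36/(-5 + t) (u(o, t) = (6*(6 - 4)/(-5 + t))*(-3) = (6*2/(-5 + t))*(-3) = (12/(-5 + t))*(-3) = -36/(-5 + t))
u(Y, -6)*(-391) - 74 = -36/(-5 - 6)*(-391) - 74 = -36/(-11)*(-391) - 74 = -36*(-1/11)*(-391) - 74 = (36/11)*(-391) - 74 = -14076/11 - 74 = -14890/11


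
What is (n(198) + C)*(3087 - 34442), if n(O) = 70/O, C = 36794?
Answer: -114215008555/99 ≈ -1.1537e+9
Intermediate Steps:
(n(198) + C)*(3087 - 34442) = (70/198 + 36794)*(3087 - 34442) = (70*(1/198) + 36794)*(-31355) = (35/99 + 36794)*(-31355) = (3642641/99)*(-31355) = -114215008555/99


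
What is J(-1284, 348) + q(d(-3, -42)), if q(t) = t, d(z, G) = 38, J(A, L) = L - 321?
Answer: 65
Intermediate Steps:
J(A, L) = -321 + L
J(-1284, 348) + q(d(-3, -42)) = (-321 + 348) + 38 = 27 + 38 = 65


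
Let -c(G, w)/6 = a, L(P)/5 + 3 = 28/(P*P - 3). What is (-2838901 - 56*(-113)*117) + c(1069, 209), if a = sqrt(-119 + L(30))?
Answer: -2098525 - 2*I*sqrt(107692026)/299 ≈ -2.0985e+6 - 69.415*I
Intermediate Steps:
L(P) = -15 + 140/(-3 + P**2) (L(P) = -15 + 5*(28/(P*P - 3)) = -15 + 5*(28/(P**2 - 3)) = -15 + 5*(28/(-3 + P**2)) = -15 + 140/(-3 + P**2))
a = I*sqrt(107692026)/897 (a = sqrt(-119 + 5*(37 - 3*30**2)/(-3 + 30**2)) = sqrt(-119 + 5*(37 - 3*900)/(-3 + 900)) = sqrt(-119 + 5*(37 - 2700)/897) = sqrt(-119 + 5*(1/897)*(-2663)) = sqrt(-119 - 13315/897) = sqrt(-120058/897) = I*sqrt(107692026)/897 ≈ 11.569*I)
c(G, w) = -2*I*sqrt(107692026)/299
(-2838901 - 56*(-113)*117) + c(1069, 209) = (-2838901 - 56*(-113)*117) - 2*I*sqrt(107692026)/299 = (-2838901 + 6328*117) - 2*I*sqrt(107692026)/299 = (-2838901 + 740376) - 2*I*sqrt(107692026)/299 = -2098525 - 2*I*sqrt(107692026)/299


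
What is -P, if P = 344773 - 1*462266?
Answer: 117493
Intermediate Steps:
P = -117493 (P = 344773 - 462266 = -117493)
-P = -1*(-117493) = 117493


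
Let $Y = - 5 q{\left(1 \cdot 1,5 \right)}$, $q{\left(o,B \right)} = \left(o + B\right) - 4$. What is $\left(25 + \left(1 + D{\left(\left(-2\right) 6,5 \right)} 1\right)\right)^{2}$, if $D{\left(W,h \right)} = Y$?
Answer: $256$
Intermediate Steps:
$q{\left(o,B \right)} = -4 + B + o$ ($q{\left(o,B \right)} = \left(B + o\right) - 4 = -4 + B + o$)
$Y = -10$ ($Y = - 5 \left(-4 + 5 + 1 \cdot 1\right) = - 5 \left(-4 + 5 + 1\right) = \left(-5\right) 2 = -10$)
$D{\left(W,h \right)} = -10$
$\left(25 + \left(1 + D{\left(\left(-2\right) 6,5 \right)} 1\right)\right)^{2} = \left(25 + \left(1 - 10\right)\right)^{2} = \left(25 - 9\right)^{2} = 16^{2} = 256$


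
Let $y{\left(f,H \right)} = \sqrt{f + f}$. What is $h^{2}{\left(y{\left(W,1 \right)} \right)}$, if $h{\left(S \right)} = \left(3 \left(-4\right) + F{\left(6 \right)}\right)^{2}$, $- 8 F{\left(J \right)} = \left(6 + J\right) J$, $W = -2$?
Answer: $194481$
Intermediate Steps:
$y{\left(f,H \right)} = \sqrt{2} \sqrt{f}$ ($y{\left(f,H \right)} = \sqrt{2 f} = \sqrt{2} \sqrt{f}$)
$F{\left(J \right)} = - \frac{J \left(6 + J\right)}{8}$ ($F{\left(J \right)} = - \frac{\left(6 + J\right) J}{8} = - \frac{J \left(6 + J\right)}{8}$)
$h{\left(S \right)} = 441$ ($h{\left(S \right)} = \left(3 \left(-4\right) - \frac{3 \left(6 + 6\right)}{4}\right)^{2} = \left(-12 - \frac{3}{4} \cdot 12\right)^{2} = \left(-12 - 9\right)^{2} = \left(-21\right)^{2} = 441$)
$h^{2}{\left(y{\left(W,1 \right)} \right)} = 441^{2} = 194481$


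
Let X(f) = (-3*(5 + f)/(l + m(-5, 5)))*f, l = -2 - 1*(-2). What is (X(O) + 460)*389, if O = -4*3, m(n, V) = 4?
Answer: 154433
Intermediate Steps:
O = -12
l = 0 (l = -2 + 2 = 0)
X(f) = f*(-15/4 - 3*f/4) (X(f) = (-3*(5 + f)/(0 + 4))*f = (-3*(5 + f)/4)*f = (-3*(5/4 + f/4))*f = (-15/4 - 3*f/4)*f = f*(-15/4 - 3*f/4))
(X(O) + 460)*389 = (-¾*(-12)*(5 - 12) + 460)*389 = (-¾*(-12)*(-7) + 460)*389 = (-63 + 460)*389 = 397*389 = 154433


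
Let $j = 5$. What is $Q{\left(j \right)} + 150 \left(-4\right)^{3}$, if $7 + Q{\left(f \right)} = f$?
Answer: $-9602$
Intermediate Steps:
$Q{\left(f \right)} = -7 + f$
$Q{\left(j \right)} + 150 \left(-4\right)^{3} = \left(-7 + 5\right) + 150 \left(-4\right)^{3} = -2 + 150 \left(-64\right) = -2 - 9600 = -9602$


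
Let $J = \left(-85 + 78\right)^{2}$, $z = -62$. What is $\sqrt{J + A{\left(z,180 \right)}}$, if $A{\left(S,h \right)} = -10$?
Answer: $\sqrt{39} \approx 6.245$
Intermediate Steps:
$J = 49$ ($J = \left(-7\right)^{2} = 49$)
$\sqrt{J + A{\left(z,180 \right)}} = \sqrt{49 - 10} = \sqrt{39}$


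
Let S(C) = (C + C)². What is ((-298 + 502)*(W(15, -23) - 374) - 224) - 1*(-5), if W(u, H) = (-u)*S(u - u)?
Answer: -76515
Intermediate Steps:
S(C) = 4*C² (S(C) = (2*C)² = 4*C²)
W(u, H) = 0 (W(u, H) = (-u)*(4*(u - u)²) = (-u)*(4*0²) = (-u)*(4*0) = -u*0 = 0)
((-298 + 502)*(W(15, -23) - 374) - 224) - 1*(-5) = ((-298 + 502)*(0 - 374) - 224) - 1*(-5) = (204*(-374) - 224) + 5 = (-76296 - 224) + 5 = -76520 + 5 = -76515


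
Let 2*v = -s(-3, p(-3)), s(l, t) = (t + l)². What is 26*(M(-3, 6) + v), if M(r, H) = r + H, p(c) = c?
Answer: -390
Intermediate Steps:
s(l, t) = (l + t)²
M(r, H) = H + r
v = -18 (v = (-(-3 - 3)²)/2 = (-1*(-6)²)/2 = (-1*36)/2 = (½)*(-36) = -18)
26*(M(-3, 6) + v) = 26*((6 - 3) - 18) = 26*(3 - 18) = 26*(-15) = -390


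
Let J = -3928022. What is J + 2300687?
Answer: -1627335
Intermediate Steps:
J + 2300687 = -3928022 + 2300687 = -1627335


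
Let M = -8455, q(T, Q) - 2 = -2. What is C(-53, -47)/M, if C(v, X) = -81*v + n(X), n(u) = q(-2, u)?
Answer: -4293/8455 ≈ -0.50775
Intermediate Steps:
q(T, Q) = 0 (q(T, Q) = 2 - 2 = 0)
n(u) = 0
C(v, X) = -81*v (C(v, X) = -81*v + 0 = -81*v)
C(-53, -47)/M = -81*(-53)/(-8455) = 4293*(-1/8455) = -4293/8455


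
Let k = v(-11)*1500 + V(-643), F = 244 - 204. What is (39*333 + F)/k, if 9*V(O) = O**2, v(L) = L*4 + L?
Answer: -117243/329051 ≈ -0.35631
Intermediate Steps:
F = 40
v(L) = 5*L (v(L) = 4*L + L = 5*L)
V(O) = O**2/9
k = -329051/9 (k = (5*(-11))*1500 + (1/9)*(-643)**2 = -55*1500 + (1/9)*413449 = -82500 + 413449/9 = -329051/9 ≈ -36561.)
(39*333 + F)/k = (39*333 + 40)/(-329051/9) = (12987 + 40)*(-9/329051) = 13027*(-9/329051) = -117243/329051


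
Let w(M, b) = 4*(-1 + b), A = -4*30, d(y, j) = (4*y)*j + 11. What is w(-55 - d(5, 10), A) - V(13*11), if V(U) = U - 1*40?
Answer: -587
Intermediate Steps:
d(y, j) = 11 + 4*j*y (d(y, j) = 4*j*y + 11 = 11 + 4*j*y)
A = -120
w(M, b) = -4 + 4*b
V(U) = -40 + U (V(U) = U - 40 = -40 + U)
w(-55 - d(5, 10), A) - V(13*11) = (-4 + 4*(-120)) - (-40 + 13*11) = (-4 - 480) - (-40 + 143) = -484 - 1*103 = -484 - 103 = -587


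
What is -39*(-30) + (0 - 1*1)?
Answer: 1169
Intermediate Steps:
-39*(-30) + (0 - 1*1) = 1170 + (0 - 1) = 1170 - 1 = 1169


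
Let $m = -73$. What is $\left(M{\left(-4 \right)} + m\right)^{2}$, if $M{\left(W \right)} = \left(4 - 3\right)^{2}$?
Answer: $5184$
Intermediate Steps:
$M{\left(W \right)} = 1$ ($M{\left(W \right)} = 1^{2} = 1$)
$\left(M{\left(-4 \right)} + m\right)^{2} = \left(1 - 73\right)^{2} = \left(-72\right)^{2} = 5184$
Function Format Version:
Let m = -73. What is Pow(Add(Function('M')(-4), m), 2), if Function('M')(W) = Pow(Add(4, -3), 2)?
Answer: 5184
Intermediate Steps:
Function('M')(W) = 1 (Function('M')(W) = Pow(1, 2) = 1)
Pow(Add(Function('M')(-4), m), 2) = Pow(Add(1, -73), 2) = Pow(-72, 2) = 5184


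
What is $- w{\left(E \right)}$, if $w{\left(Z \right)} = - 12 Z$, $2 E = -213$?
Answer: $-1278$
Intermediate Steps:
$E = - \frac{213}{2}$ ($E = \frac{1}{2} \left(-213\right) = - \frac{213}{2} \approx -106.5$)
$- w{\left(E \right)} = - \frac{\left(-12\right) \left(-213\right)}{2} = \left(-1\right) 1278 = -1278$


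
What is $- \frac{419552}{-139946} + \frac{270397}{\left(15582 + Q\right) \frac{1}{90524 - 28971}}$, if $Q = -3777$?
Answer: $\frac{1164615353119073}{826031265} \approx 1.4099 \cdot 10^{6}$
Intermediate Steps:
$- \frac{419552}{-139946} + \frac{270397}{\left(15582 + Q\right) \frac{1}{90524 - 28971}} = - \frac{419552}{-139946} + \frac{270397}{\left(15582 - 3777\right) \frac{1}{90524 - 28971}} = \left(-419552\right) \left(- \frac{1}{139946}\right) + \frac{270397}{11805 \frac{1}{90524 - 28971}} = \frac{209776}{69973} + \frac{270397}{11805 \frac{1}{90524 - 28971}} = \frac{209776}{69973} + \frac{270397}{11805 \cdot \frac{1}{61553}} = \frac{209776}{69973} + \frac{270397}{\frac{11805}{61553}} = \frac{209776}{69973} + 270397 \cdot \frac{61553}{11805} = \frac{209776}{69973} + \frac{16643746541}{11805} = \frac{1164615353119073}{826031265}$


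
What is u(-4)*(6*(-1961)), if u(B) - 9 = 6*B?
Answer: 176490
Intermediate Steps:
u(B) = 9 + 6*B
u(-4)*(6*(-1961)) = (9 + 6*(-4))*(6*(-1961)) = (9 - 24)*(-11766) = -15*(-11766) = 176490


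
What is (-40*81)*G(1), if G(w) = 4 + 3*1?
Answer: -22680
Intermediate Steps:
G(w) = 7 (G(w) = 4 + 3 = 7)
(-40*81)*G(1) = -40*81*7 = -3240*7 = -22680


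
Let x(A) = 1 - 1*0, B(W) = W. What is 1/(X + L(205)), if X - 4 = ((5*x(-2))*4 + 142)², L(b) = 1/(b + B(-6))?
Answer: 199/5223353 ≈ 3.8098e-5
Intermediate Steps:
x(A) = 1 (x(A) = 1 + 0 = 1)
L(b) = 1/(-6 + b) (L(b) = 1/(b - 6) = 1/(-6 + b))
X = 26248 (X = 4 + ((5*1)*4 + 142)² = 4 + (5*4 + 142)² = 4 + (20 + 142)² = 4 + 162² = 4 + 26244 = 26248)
1/(X + L(205)) = 1/(26248 + 1/(-6 + 205)) = 1/(26248 + 1/199) = 1/(5223353/199) = 199/5223353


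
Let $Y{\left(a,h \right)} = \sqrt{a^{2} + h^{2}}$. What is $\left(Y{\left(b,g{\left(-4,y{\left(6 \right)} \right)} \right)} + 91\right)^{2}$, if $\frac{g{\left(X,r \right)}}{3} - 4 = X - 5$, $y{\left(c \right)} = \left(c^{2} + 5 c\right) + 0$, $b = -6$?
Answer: $8542 + 546 \sqrt{29} \approx 11482.0$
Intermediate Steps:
$y{\left(c \right)} = c^{2} + 5 c$
$g{\left(X,r \right)} = -3 + 3 X$ ($g{\left(X,r \right)} = 12 + 3 \left(X - 5\right) = 12 + 3 \left(-5 + X\right) = 12 + \left(-15 + 3 X\right) = -3 + 3 X$)
$\left(Y{\left(b,g{\left(-4,y{\left(6 \right)} \right)} \right)} + 91\right)^{2} = \left(\sqrt{\left(-6\right)^{2} + \left(-3 + 3 \left(-4\right)\right)^{2}} + 91\right)^{2} = \left(\sqrt{36 + \left(-3 - 12\right)^{2}} + 91\right)^{2} = \left(\sqrt{36 + \left(-15\right)^{2}} + 91\right)^{2} = \left(\sqrt{36 + 225} + 91\right)^{2} = \left(\sqrt{261} + 91\right)^{2} = \left(3 \sqrt{29} + 91\right)^{2} = \left(91 + 3 \sqrt{29}\right)^{2}$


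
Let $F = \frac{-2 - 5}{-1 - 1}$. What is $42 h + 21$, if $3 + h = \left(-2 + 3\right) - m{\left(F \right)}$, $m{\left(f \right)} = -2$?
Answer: $21$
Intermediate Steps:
$F = \frac{7}{2}$ ($F = - \frac{7}{-2} = \left(-7\right) \left(- \frac{1}{2}\right) = \frac{7}{2} \approx 3.5$)
$h = 0$ ($h = -3 + \left(\left(-2 + 3\right) - -2\right) = -3 + \left(1 + 2\right) = -3 + 3 = 0$)
$42 h + 21 = 42 \cdot 0 + 21 = 0 + 21 = 21$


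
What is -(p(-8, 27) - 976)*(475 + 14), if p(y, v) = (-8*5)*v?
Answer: 1005384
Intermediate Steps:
p(y, v) = -40*v (p(y, v) = (-2*20)*v = -40*v)
-(p(-8, 27) - 976)*(475 + 14) = -(-40*27 - 976)*(475 + 14) = -(-1080 - 976)*489 = -(-2056)*489 = -1*(-1005384) = 1005384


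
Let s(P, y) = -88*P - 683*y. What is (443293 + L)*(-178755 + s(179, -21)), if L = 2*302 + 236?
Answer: -80016777812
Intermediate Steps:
L = 840 (L = 604 + 236 = 840)
s(P, y) = -683*y - 88*P
(443293 + L)*(-178755 + s(179, -21)) = (443293 + 840)*(-178755 + (-683*(-21) - 88*179)) = 444133*(-178755 + (14343 - 15752)) = 444133*(-178755 - 1409) = 444133*(-180164) = -80016777812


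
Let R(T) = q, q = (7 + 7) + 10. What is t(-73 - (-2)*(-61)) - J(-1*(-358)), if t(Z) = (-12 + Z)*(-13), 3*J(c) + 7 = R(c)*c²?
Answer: -3067856/3 ≈ -1.0226e+6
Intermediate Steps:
q = 24 (q = 14 + 10 = 24)
R(T) = 24
J(c) = -7/3 + 8*c² (J(c) = -7/3 + (24*c²)/3 = -7/3 + 8*c²)
t(Z) = 156 - 13*Z
t(-73 - (-2)*(-61)) - J(-1*(-358)) = (156 - 13*(-73 - (-2)*(-61))) - (-7/3 + 8*(-1*(-358))²) = (156 - 13*(-73 - 1*122)) - (-7/3 + 8*358²) = (156 - 13*(-73 - 122)) - (-7/3 + 8*128164) = (156 - 13*(-195)) - (-7/3 + 1025312) = (156 + 2535) - 1*3075929/3 = 2691 - 3075929/3 = -3067856/3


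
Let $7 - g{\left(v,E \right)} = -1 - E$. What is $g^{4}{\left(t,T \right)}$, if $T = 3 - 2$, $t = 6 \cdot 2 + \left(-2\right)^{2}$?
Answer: $6561$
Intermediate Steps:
$t = 16$ ($t = 12 + 4 = 16$)
$T = 1$ ($T = 3 - 2 = 1$)
$g{\left(v,E \right)} = 8 + E$ ($g{\left(v,E \right)} = 7 - \left(-1 - E\right) = 7 + \left(1 + E\right) = 8 + E$)
$g^{4}{\left(t,T \right)} = \left(8 + 1\right)^{4} = 9^{4} = 6561$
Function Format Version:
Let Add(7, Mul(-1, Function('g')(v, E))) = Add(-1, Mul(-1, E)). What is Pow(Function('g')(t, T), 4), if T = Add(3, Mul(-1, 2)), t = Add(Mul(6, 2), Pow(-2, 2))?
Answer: 6561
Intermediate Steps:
t = 16 (t = Add(12, 4) = 16)
T = 1 (T = Add(3, -2) = 1)
Function('g')(v, E) = Add(8, E) (Function('g')(v, E) = Add(7, Mul(-1, Add(-1, Mul(-1, E)))) = Add(7, Add(1, E)) = Add(8, E))
Pow(Function('g')(t, T), 4) = Pow(Add(8, 1), 4) = Pow(9, 4) = 6561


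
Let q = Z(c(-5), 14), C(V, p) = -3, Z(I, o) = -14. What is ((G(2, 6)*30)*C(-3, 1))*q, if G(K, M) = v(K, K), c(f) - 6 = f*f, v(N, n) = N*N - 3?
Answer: 1260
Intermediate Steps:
v(N, n) = -3 + N² (v(N, n) = N² - 3 = -3 + N²)
c(f) = 6 + f² (c(f) = 6 + f*f = 6 + f²)
G(K, M) = -3 + K²
q = -14
((G(2, 6)*30)*C(-3, 1))*q = (((-3 + 2²)*30)*(-3))*(-14) = (((-3 + 4)*30)*(-3))*(-14) = ((1*30)*(-3))*(-14) = (30*(-3))*(-14) = -90*(-14) = 1260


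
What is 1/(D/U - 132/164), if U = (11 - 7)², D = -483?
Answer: -656/20331 ≈ -0.032266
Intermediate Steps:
U = 16 (U = 4² = 16)
1/(D/U - 132/164) = 1/(-483/16 - 132/164) = 1/(-483*1/16 - 132*1/164) = 1/(-483/16 - 33/41) = 1/(-20331/656) = -656/20331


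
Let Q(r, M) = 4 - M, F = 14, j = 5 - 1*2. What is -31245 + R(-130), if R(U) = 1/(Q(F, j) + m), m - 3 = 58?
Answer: -1937189/62 ≈ -31245.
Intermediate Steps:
j = 3 (j = 5 - 2 = 3)
m = 61 (m = 3 + 58 = 61)
R(U) = 1/62 (R(U) = 1/((4 - 1*3) + 61) = 1/((4 - 3) + 61) = 1/(1 + 61) = 1/62)
-31245 + R(-130) = -31245 + 1/62 = -1937189/62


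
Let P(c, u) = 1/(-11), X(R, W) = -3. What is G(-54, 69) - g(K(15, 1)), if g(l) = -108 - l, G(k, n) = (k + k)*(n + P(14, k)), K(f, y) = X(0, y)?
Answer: -80709/11 ≈ -7337.2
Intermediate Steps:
K(f, y) = -3
P(c, u) = -1/11
G(k, n) = 2*k*(-1/11 + n) (G(k, n) = (k + k)*(n - 1/11) = (2*k)*(-1/11 + n) = 2*k*(-1/11 + n))
G(-54, 69) - g(K(15, 1)) = (2/11)*(-54)*(-1 + 11*69) - (-108 - 1*(-3)) = (2/11)*(-54)*(-1 + 759) - (-108 + 3) = (2/11)*(-54)*758 - 1*(-105) = -81864/11 + 105 = -80709/11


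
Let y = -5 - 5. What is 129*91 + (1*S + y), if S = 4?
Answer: 11733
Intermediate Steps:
y = -10
129*91 + (1*S + y) = 129*91 + (1*4 - 10) = 11739 + (4 - 10) = 11739 - 6 = 11733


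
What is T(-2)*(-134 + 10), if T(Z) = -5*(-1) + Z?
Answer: -372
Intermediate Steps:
T(Z) = 5 + Z
T(-2)*(-134 + 10) = (5 - 2)*(-134 + 10) = 3*(-124) = -372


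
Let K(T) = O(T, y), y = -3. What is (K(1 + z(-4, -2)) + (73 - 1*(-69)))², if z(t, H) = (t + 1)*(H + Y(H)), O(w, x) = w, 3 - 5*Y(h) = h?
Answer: 21316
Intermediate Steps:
Y(h) = ⅗ - h/5
z(t, H) = (1 + t)*(⅗ + 4*H/5) (z(t, H) = (t + 1)*(H + (⅗ - H/5)) = (1 + t)*(⅗ + 4*H/5))
K(T) = T
(K(1 + z(-4, -2)) + (73 - 1*(-69)))² = ((1 + (⅗ + (⅗)*(-4) + (⅘)*(-2) + (⅘)*(-2)*(-4))) + (73 - 1*(-69)))² = ((1 + (⅗ - 12/5 - 8/5 + 32/5)) + (73 + 69))² = ((1 + 3) + 142)² = (4 + 142)² = 146² = 21316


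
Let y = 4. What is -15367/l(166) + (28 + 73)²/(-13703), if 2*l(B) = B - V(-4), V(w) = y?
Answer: -211400282/1109943 ≈ -190.46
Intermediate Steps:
V(w) = 4
l(B) = -2 + B/2 (l(B) = (B - 1*4)/2 = (B - 4)/2 = (-4 + B)/2 = -2 + B/2)
-15367/l(166) + (28 + 73)²/(-13703) = -15367/(-2 + (½)*166) + (28 + 73)²/(-13703) = -15367/(-2 + 83) + 101²*(-1/13703) = -15367/81 + 10201*(-1/13703) = -15367*1/81 - 10201/13703 = -15367/81 - 10201/13703 = -211400282/1109943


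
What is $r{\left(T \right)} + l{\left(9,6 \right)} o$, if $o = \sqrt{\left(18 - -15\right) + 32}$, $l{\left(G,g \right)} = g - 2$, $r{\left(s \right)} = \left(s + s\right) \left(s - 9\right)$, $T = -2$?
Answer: $44 + 4 \sqrt{65} \approx 76.249$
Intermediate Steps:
$r{\left(s \right)} = 2 s \left(-9 + s\right)$
$l{\left(G,g \right)} = -2 + g$
$o = \sqrt{65}$ ($o = \sqrt{\left(18 + 15\right) + 32} = \sqrt{33 + 32} = \sqrt{65} \approx 8.0623$)
$r{\left(T \right)} + l{\left(9,6 \right)} o = 2 \left(-2\right) \left(-9 - 2\right) + \left(-2 + 6\right) \sqrt{65} = 2 \left(-2\right) \left(-11\right) + 4 \sqrt{65} = 44 + 4 \sqrt{65}$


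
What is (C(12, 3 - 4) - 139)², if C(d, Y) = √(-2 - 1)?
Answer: (139 - I*√3)² ≈ 19318.0 - 481.5*I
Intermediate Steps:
C(d, Y) = I*√3 (C(d, Y) = √(-3) = I*√3)
(C(12, 3 - 4) - 139)² = (I*√3 - 139)² = (-139 + I*√3)²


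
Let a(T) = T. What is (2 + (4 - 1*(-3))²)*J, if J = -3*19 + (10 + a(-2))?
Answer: -2499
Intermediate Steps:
J = -49 (J = -3*19 + (10 - 2) = -57 + 8 = -49)
(2 + (4 - 1*(-3))²)*J = (2 + (4 - 1*(-3))²)*(-49) = (2 + (4 + 3)²)*(-49) = (2 + 7²)*(-49) = (2 + 49)*(-49) = 51*(-49) = -2499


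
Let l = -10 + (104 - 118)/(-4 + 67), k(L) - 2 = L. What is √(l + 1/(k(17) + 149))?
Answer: I*√72086/84 ≈ 3.1963*I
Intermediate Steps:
k(L) = 2 + L
l = -92/9 (l = -10 - 14/63 = -10 - 14*1/63 = -10 - 2/9 = -92/9 ≈ -10.222)
√(l + 1/(k(17) + 149)) = √(-92/9 + 1/((2 + 17) + 149)) = √(-92/9 + 1/(19 + 149)) = √(-92/9 + 1/168) = √(-5149/504) = I*√72086/84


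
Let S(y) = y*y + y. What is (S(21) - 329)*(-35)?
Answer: -4655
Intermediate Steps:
S(y) = y + y**2 (S(y) = y**2 + y = y + y**2)
(S(21) - 329)*(-35) = (21*(1 + 21) - 329)*(-35) = (21*22 - 329)*(-35) = (462 - 329)*(-35) = 133*(-35) = -4655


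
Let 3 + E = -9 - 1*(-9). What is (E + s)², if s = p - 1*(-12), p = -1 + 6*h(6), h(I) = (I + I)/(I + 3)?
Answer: 256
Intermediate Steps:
h(I) = 2*I/(3 + I) (h(I) = (2*I)/(3 + I) = 2*I/(3 + I))
p = 7 (p = -1 + 6*(2*6/(3 + 6)) = -1 + 6*(2*6/9) = -1 + 6*(2*6*(⅑)) = -1 + 6*(4/3) = -1 + 8 = 7)
E = -3 (E = -3 + (-9 - 1*(-9)) = -3 + (-9 + 9) = -3 + 0 = -3)
s = 19 (s = 7 - 1*(-12) = 7 + 12 = 19)
(E + s)² = (-3 + 19)² = 16² = 256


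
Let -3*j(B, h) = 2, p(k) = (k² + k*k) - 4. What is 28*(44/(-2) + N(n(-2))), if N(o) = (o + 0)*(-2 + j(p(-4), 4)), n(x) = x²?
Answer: -2744/3 ≈ -914.67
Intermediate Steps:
p(k) = -4 + 2*k² (p(k) = (k² + k²) - 4 = 2*k² - 4 = -4 + 2*k²)
j(B, h) = -⅔ (j(B, h) = -⅓*2 = -⅔)
N(o) = -8*o/3 (N(o) = (o + 0)*(-2 - ⅔) = o*(-8/3) = -8*o/3)
28*(44/(-2) + N(n(-2))) = 28*(44/(-2) - 8/3*(-2)²) = 28*(44*(-½) - 8/3*4) = 28*(-22 - 32/3) = 28*(-98/3) = -2744/3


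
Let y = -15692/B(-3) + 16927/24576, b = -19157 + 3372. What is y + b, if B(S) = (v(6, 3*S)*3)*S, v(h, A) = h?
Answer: -3426962665/221184 ≈ -15494.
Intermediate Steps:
b = -15785
B(S) = 18*S (B(S) = (6*3)*S = 18*S)
y = 64426775/221184 (y = -15692/(18*(-3)) + 16927/24576 = -15692/(-54) + 16927*(1/24576) = -15692*(-1/54) + 16927/24576 = 7846/27 + 16927/24576 = 64426775/221184 ≈ 291.28)
y + b = 64426775/221184 - 15785 = -3426962665/221184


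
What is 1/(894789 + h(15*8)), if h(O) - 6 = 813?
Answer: 1/895608 ≈ 1.1166e-6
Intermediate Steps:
h(O) = 819 (h(O) = 6 + 813 = 819)
1/(894789 + h(15*8)) = 1/(894789 + 819) = 1/895608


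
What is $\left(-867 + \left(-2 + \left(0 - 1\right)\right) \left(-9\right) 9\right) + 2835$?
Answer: $2211$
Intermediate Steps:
$\left(-867 + \left(-2 + \left(0 - 1\right)\right) \left(-9\right) 9\right) + 2835 = \left(-867 + \left(-2 - 1\right) \left(-9\right) 9\right) + 2835 = \left(-867 + \left(-3\right) \left(-9\right) 9\right) + 2835 = \left(-867 + 27 \cdot 9\right) + 2835 = \left(-867 + 243\right) + 2835 = -624 + 2835 = 2211$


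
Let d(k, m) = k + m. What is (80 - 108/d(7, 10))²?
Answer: 1567504/289 ≈ 5423.9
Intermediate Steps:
(80 - 108/d(7, 10))² = (80 - 108/(7 + 10))² = (80 - 108/17)² = (1252/17)² = 1567504/289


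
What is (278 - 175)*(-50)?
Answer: -5150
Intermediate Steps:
(278 - 175)*(-50) = 103*(-50) = -5150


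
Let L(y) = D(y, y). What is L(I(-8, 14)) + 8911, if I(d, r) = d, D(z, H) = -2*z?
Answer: 8927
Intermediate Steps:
L(y) = -2*y
L(I(-8, 14)) + 8911 = -2*(-8) + 8911 = 16 + 8911 = 8927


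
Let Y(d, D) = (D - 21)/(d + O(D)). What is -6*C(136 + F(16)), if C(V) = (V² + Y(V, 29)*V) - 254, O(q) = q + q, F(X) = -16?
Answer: -7556844/89 ≈ -84908.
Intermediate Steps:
O(q) = 2*q
Y(d, D) = (-21 + D)/(d + 2*D) (Y(d, D) = (D - 21)/(d + 2*D) = (-21 + D)/(d + 2*D))
C(V) = -254 + V² + 8*V/(58 + V) (C(V) = (V² + ((-21 + 29)/(V + 2*29))*V) - 254 = (V² + (8/(V + 58))*V) - 254 = (V² + (8/(58 + V))*V) - 254 = (V² + 8*V/(58 + V)) - 254 = -254 + V² + 8*V/(58 + V))
-6*C(136 + F(16)) = -6*(8*(136 - 16) + (-254 + (136 - 16)²)*(58 + (136 - 16)))/(58 + (136 - 16)) = -6*(8*120 + (-254 + 120²)*(58 + 120))/(58 + 120) = -6*(960 + (-254 + 14400)*178)/178 = -3*(960 + 14146*178)/89 = -3*(960 + 2517988)/89 = -3*2518948/89 = -6*1259474/89 = -7556844/89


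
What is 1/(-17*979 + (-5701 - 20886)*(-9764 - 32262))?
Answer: 1/1117328619 ≈ 8.9499e-10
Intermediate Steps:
1/(-17*979 + (-5701 - 20886)*(-9764 - 32262)) = 1/(-16643 - 26587*(-42026)) = 1/(-16643 + 1117345262) = 1/1117328619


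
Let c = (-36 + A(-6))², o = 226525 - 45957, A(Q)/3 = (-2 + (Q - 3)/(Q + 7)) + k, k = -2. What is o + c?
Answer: 186193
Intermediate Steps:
A(Q) = -12 + 3*(-3 + Q)/(7 + Q) (A(Q) = 3*((-2 + (Q - 3)/(Q + 7)) - 2) = 3*((-2 + (-3 + Q)/(7 + Q)) - 2) = 3*(-4 + (-3 + Q)/(7 + Q)) = -12 + 3*(-3 + Q)/(7 + Q))
o = 180568
c = 5625 (c = (-36 + 3*(-31 - 3*(-6))/(7 - 6))² = (-36 + 3*(-31 + 18)/1)² = (-36 + 3*1*(-13))² = (-36 - 39)² = (-75)² = 5625)
o + c = 180568 + 5625 = 186193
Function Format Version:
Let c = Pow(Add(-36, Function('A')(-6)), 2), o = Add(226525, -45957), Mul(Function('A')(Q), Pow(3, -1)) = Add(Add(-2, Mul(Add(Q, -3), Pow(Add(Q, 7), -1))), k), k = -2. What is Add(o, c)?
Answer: 186193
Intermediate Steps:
Function('A')(Q) = Add(-12, Mul(3, Pow(Add(7, Q), -1), Add(-3, Q))) (Function('A')(Q) = Mul(3, Add(Add(-2, Mul(Add(Q, -3), Pow(Add(Q, 7), -1))), -2)) = Mul(3, Add(Add(-2, Mul(Add(-3, Q), Pow(Add(7, Q), -1))), -2)) = Mul(3, Add(Add(-2, Mul(Pow(Add(7, Q), -1), Add(-3, Q))), -2)) = Mul(3, Add(-4, Mul(Pow(Add(7, Q), -1), Add(-3, Q)))) = Add(-12, Mul(3, Pow(Add(7, Q), -1), Add(-3, Q))))
o = 180568
c = 5625 (c = Pow(Add(-36, Mul(3, Pow(Add(7, -6), -1), Add(-31, Mul(-3, -6)))), 2) = Pow(Add(-36, Mul(3, Pow(1, -1), Add(-31, 18))), 2) = Pow(Add(-36, Mul(3, 1, -13)), 2) = Pow(Add(-36, -39), 2) = Pow(-75, 2) = 5625)
Add(o, c) = Add(180568, 5625) = 186193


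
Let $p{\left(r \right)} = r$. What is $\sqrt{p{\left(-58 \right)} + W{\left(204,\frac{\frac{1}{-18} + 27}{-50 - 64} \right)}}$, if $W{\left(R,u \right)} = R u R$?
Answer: $\frac{i \sqrt{32146062}}{57} \approx 99.469 i$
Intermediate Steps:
$W{\left(R,u \right)} = u R^{2}$
$\sqrt{p{\left(-58 \right)} + W{\left(204,\frac{\frac{1}{-18} + 27}{-50 - 64} \right)}} = \sqrt{-58 + \frac{\frac{1}{-18} + 27}{-50 - 64} \cdot 204^{2}} = \sqrt{-58 + \frac{- \frac{1}{18} + 27}{-114} \cdot 41616} = \sqrt{-58 + \frac{485}{18} \left(- \frac{1}{114}\right) 41616} = \sqrt{-58 - \frac{560660}{57}} = \sqrt{- \frac{563966}{57}} = \frac{i \sqrt{32146062}}{57}$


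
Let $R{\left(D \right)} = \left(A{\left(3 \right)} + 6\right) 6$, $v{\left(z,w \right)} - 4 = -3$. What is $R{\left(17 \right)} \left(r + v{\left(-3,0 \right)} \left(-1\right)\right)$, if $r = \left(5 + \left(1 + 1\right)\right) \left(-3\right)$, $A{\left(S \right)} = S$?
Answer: $-1188$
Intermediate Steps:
$v{\left(z,w \right)} = 1$ ($v{\left(z,w \right)} = 4 - 3 = 1$)
$r = -21$ ($r = \left(5 + 2\right) \left(-3\right) = 7 \left(-3\right) = -21$)
$R{\left(D \right)} = 54$ ($R{\left(D \right)} = \left(3 + 6\right) 6 = 9 \cdot 6 = 54$)
$R{\left(17 \right)} \left(r + v{\left(-3,0 \right)} \left(-1\right)\right) = 54 \left(-21 + 1 \left(-1\right)\right) = 54 \left(-21 - 1\right) = 54 \left(-22\right) = -1188$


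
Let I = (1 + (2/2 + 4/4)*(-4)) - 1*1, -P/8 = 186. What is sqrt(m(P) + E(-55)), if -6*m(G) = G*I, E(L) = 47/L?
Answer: I*sqrt(6004185)/55 ≈ 44.552*I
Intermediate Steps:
P = -1488 (P = -8*186 = -1488)
I = -8 (I = (1 + (2*(1/2) + 4*(1/4))*(-4)) - 1 = (1 + (1 + 1)*(-4)) - 1 = (1 + 2*(-4)) - 1 = (1 - 8) - 1 = -7 - 1 = -8)
m(G) = 4*G/3 (m(G) = -G*(-8)/6 = -(-4)*G/3 = 4*G/3)
sqrt(m(P) + E(-55)) = sqrt((4/3)*(-1488) + 47/(-55)) = sqrt(-1984 + 47*(-1/55)) = sqrt(-1984 - 47/55) = sqrt(-109167/55) = I*sqrt(6004185)/55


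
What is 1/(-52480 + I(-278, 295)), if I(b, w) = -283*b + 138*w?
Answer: 1/66904 ≈ 1.4947e-5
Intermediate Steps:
1/(-52480 + I(-278, 295)) = 1/(-52480 + (-283*(-278) + 138*295)) = 1/(-52480 + (78674 + 40710)) = 1/(-52480 + 119384) = 1/66904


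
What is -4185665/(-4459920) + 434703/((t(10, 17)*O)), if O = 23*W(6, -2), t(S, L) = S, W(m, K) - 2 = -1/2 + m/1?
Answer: 129730725059/512890800 ≈ 252.94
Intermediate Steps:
W(m, K) = 3/2 + m (W(m, K) = 2 + (-1/2 + m/1) = 2 + (-1*½ + m*1) = 2 + (-½ + m) = 3/2 + m)
O = 345/2 (O = 23*(3/2 + 6) = 23*(15/2) = 345/2 ≈ 172.50)
-4185665/(-4459920) + 434703/((t(10, 17)*O)) = -4185665/(-4459920) + 434703/((10*(345/2))) = -4185665*(-1/4459920) + 434703/1725 = 837133/891984 + 434703*(1/1725) = 837133/891984 + 144901/575 = 129730725059/512890800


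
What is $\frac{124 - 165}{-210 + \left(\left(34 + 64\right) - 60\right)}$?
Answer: $\frac{41}{172} \approx 0.23837$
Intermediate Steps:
$\frac{124 - 165}{-210 + \left(\left(34 + 64\right) - 60\right)} = - \frac{41}{-210 + \left(98 - 60\right)} = - \frac{41}{-210 + 38} = - \frac{41}{-172} = \left(-41\right) \left(- \frac{1}{172}\right) = \frac{41}{172}$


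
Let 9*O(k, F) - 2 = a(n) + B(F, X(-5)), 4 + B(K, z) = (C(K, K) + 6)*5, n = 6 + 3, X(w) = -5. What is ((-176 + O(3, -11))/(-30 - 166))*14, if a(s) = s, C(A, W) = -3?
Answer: 781/63 ≈ 12.397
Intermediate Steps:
n = 9
B(K, z) = 11 (B(K, z) = -4 + (-3 + 6)*5 = -4 + 3*5 = -4 + 15 = 11)
O(k, F) = 22/9 (O(k, F) = 2/9 + (9 + 11)/9 = 2/9 + (⅑)*20 = 2/9 + 20/9 = 22/9)
((-176 + O(3, -11))/(-30 - 166))*14 = ((-176 + 22/9)/(-30 - 166))*14 = -1562/9/(-196)*14 = -1562/9*(-1/196)*14 = (781/882)*14 = 781/63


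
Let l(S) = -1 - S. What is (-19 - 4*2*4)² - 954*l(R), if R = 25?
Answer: 27405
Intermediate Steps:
(-19 - 4*2*4)² - 954*l(R) = (-19 - 4*2*4)² - 954*(-1 - 1*25) = (-19 - 8*4)² - 954*(-1 - 25) = (-19 - 32)² - 954*(-26) = (-51)² + 24804 = 2601 + 24804 = 27405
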